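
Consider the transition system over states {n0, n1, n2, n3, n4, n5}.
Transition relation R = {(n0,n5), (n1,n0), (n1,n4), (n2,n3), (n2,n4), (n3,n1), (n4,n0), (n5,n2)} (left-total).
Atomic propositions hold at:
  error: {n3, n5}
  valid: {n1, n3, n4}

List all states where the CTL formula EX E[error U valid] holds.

{n1, n2, n3}

E[error U valid]: least fixpoint, start Z0 = Sat(valid) = {n1, n3, n4}, add states in Sat(error) with some successor in Z. Already a fixed point.
Sat(E[error U valid]) = {n1, n3, n4}
Sat(EX E[error U valid]) = {s : some successor in {n1, n3, n4}} = {n1, n2, n3}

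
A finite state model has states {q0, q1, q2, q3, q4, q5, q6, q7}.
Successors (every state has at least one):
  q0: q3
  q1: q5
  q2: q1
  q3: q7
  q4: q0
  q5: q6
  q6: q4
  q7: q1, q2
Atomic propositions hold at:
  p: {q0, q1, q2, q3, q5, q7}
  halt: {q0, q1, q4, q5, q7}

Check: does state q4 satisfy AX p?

Sat(AX p) = {s : every successor in {q0, q1, q2, q3, q5, q7}} = {q0, q1, q2, q3, q4, q7}
q4 ∈ Sat(AX p) = {q0, q1, q2, q3, q4, q7}, so the formula holds at q4.

Yes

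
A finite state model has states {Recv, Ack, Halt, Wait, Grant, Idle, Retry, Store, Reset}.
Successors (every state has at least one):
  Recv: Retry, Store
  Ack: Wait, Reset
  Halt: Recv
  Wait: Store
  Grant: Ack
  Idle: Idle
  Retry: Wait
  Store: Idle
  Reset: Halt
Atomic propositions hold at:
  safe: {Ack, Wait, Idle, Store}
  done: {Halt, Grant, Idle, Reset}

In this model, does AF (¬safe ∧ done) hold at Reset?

Sat(¬safe) = {Recv, Halt, Grant, Retry, Reset}
Sat(¬safe ∧ done) = {Halt, Grant, Reset}
AF (¬safe ∧ done): least fixpoint, start Z0 = {Halt, Grant, Reset}, add states with every successor in Z. Already a fixed point.
Sat(AF (¬safe ∧ done)) = {Halt, Grant, Reset}
Reset ∈ Sat(AF (¬safe ∧ done)) = {Halt, Grant, Reset}, so the formula holds at Reset.

Yes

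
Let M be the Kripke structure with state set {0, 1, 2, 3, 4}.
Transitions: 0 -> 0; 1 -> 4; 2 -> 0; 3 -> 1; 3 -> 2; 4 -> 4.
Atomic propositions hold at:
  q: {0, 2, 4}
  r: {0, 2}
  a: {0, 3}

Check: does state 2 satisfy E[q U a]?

Yes

E[q U a]: least fixpoint, start Z0 = Sat(a) = {0, 3}, add states in Sat(q) with some successor in Z. Z1 = {0, 2, 3}; fixed.
Sat(E[q U a]) = {0, 2, 3}
2 ∈ Sat(E[q U a]) = {0, 2, 3}, so the formula holds at 2.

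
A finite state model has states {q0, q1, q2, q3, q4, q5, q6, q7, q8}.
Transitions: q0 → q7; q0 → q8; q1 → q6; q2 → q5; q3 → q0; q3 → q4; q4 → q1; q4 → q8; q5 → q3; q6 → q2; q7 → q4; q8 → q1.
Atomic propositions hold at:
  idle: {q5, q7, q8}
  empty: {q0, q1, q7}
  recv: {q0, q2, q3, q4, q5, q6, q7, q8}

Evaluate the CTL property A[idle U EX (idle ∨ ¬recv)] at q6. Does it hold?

No

Sat(¬recv) = {q1}
Sat(idle ∨ ¬recv) = {q1, q5, q7, q8}
Sat(EX (idle ∨ ¬recv)) = {s : some successor in {q1, q5, q7, q8}} = {q0, q2, q4, q8}
A[idle U EX (idle ∨ ¬recv)]: least fixpoint, start Z0 = Sat(EX (idle ∨ ¬recv)) = {q0, q2, q4, q8}, add states in Sat(idle) with every successor in Z. Z1 = {q0, q2, q4, q7, q8}; fixed.
Sat(A[idle U EX (idle ∨ ¬recv)]) = {q0, q2, q4, q7, q8}
q6 ∉ Sat(A[idle U EX (idle ∨ ¬recv)]) = {q0, q2, q4, q7, q8}, so the formula does not hold at q6.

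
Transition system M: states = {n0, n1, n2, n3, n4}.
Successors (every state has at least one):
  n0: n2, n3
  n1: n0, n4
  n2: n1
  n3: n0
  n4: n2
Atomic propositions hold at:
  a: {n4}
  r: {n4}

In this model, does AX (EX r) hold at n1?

Sat(EX r) = {s : some successor in {n4}} = {n1}
Sat(AX (EX r)) = {s : every successor in {n1}} = {n2}
n1 ∉ Sat(AX (EX r)) = {n2}, so the formula does not hold at n1.

No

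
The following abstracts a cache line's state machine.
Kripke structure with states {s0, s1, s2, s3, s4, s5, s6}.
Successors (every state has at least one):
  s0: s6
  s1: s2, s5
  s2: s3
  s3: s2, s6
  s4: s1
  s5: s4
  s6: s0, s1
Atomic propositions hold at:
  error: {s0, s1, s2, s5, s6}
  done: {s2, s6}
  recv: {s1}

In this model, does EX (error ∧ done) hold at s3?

Sat(error ∧ done) = {s2, s6}
Sat(EX (error ∧ done)) = {s : some successor in {s2, s6}} = {s0, s1, s3}
s3 ∈ Sat(EX (error ∧ done)) = {s0, s1, s3}, so the formula holds at s3.

Yes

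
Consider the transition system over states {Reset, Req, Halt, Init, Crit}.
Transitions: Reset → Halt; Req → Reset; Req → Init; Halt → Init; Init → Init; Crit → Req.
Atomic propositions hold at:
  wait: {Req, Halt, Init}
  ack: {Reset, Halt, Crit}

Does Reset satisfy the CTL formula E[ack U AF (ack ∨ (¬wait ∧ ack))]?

Sat(¬wait) = {Reset, Crit}
Sat(¬wait ∧ ack) = {Reset, Crit}
Sat(ack ∨ (¬wait ∧ ack)) = {Reset, Halt, Crit}
AF (ack ∨ (¬wait ∧ ack)): least fixpoint, start Z0 = {Reset, Halt, Crit}, add states with every successor in Z. Already a fixed point.
Sat(AF (ack ∨ (¬wait ∧ ack))) = {Reset, Halt, Crit}
E[ack U AF (ack ∨ (¬wait ∧ ack))]: least fixpoint, start Z0 = Sat(AF (ack ∨ (¬wait ∧ ack))) = {Reset, Halt, Crit}, add states in Sat(ack) with some successor in Z. Already a fixed point.
Sat(E[ack U AF (ack ∨ (¬wait ∧ ack))]) = {Reset, Halt, Crit}
Reset ∈ Sat(E[ack U AF (ack ∨ (¬wait ∧ ack))]) = {Reset, Halt, Crit}, so the formula holds at Reset.

Yes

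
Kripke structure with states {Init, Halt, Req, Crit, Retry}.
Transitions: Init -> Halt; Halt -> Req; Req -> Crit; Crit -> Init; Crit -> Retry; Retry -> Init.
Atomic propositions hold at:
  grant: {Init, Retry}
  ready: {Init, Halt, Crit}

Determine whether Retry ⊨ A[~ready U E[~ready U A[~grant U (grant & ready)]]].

Sat(~ready) = {Req, Retry}
Sat(~grant) = {Halt, Req, Crit}
Sat(grant & ready) = {Init}
A[~grant U (grant & ready)]: least fixpoint, start Z0 = Sat((grant & ready)) = {Init}, add states in Sat(~grant) with every successor in Z. Already a fixed point.
Sat(A[~grant U (grant & ready)]) = {Init}
E[~ready U A[~grant U (grant & ready)]]: least fixpoint, start Z0 = Sat(A[~grant U (grant & ready)]) = {Init}, add states in Sat(~ready) with some successor in Z. Z1 = {Init, Retry}; fixed.
Sat(E[~ready U A[~grant U (grant & ready)]]) = {Init, Retry}
A[~ready U E[~ready U A[~grant U (grant & ready)]]]: least fixpoint, start Z0 = Sat(E[~ready U A[~grant U (grant & ready)]]) = {Init, Retry}, add states in Sat(~ready) with every successor in Z. Already a fixed point.
Sat(A[~ready U E[~ready U A[~grant U (grant & ready)]]]) = {Init, Retry}
Retry ∈ Sat(A[~ready U E[~ready U A[~grant U (grant & ready)]]]) = {Init, Retry}, so the formula holds at Retry.

Yes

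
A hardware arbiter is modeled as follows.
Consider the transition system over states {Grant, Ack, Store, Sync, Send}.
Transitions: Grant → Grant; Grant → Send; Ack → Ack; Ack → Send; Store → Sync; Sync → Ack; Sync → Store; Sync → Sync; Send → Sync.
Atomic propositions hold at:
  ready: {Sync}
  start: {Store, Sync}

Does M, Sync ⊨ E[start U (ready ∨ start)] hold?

Sat(ready ∨ start) = {Store, Sync}
E[start U (ready ∨ start)]: least fixpoint, start Z0 = Sat((ready ∨ start)) = {Store, Sync}, add states in Sat(start) with some successor in Z. Already a fixed point.
Sat(E[start U (ready ∨ start)]) = {Store, Sync}
Sync ∈ Sat(E[start U (ready ∨ start)]) = {Store, Sync}, so the formula holds at Sync.

Yes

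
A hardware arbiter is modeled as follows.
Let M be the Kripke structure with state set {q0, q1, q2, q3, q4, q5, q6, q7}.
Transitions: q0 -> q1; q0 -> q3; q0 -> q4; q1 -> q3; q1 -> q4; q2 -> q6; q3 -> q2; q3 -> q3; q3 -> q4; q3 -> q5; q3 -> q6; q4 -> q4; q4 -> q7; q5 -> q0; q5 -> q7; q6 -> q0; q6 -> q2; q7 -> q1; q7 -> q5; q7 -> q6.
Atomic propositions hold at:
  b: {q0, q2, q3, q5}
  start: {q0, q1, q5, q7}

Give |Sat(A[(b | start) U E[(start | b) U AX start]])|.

5

Sat(b | start) = {q0, q1, q2, q3, q5, q7}
Sat(start | b) = {q0, q1, q2, q3, q5, q7}
Sat(AX start) = {s : every successor in {q0, q1, q5, q7}} = {q5}
E[(start | b) U AX start]: least fixpoint, start Z0 = Sat(AX start) = {q5}, add states in Sat(start | b) with some successor in Z. Z1 = {q3, q5, q7}; Z2 = {q0, q1, q3, q5, q7}; fixed.
Sat(E[(start | b) U AX start]) = {q0, q1, q3, q5, q7}
A[(b | start) U E[(start | b) U AX start]]: least fixpoint, start Z0 = Sat(E[(start | b) U AX start]) = {q0, q1, q3, q5, q7}, add states in Sat(b | start) with every successor in Z. Already a fixed point.
Sat(A[(b | start) U E[(start | b) U AX start]]) = {q0, q1, q3, q5, q7}
|Sat(A[(b | start) U E[(start | b) U AX start]])| = |{q0, q1, q3, q5, q7}| = 5.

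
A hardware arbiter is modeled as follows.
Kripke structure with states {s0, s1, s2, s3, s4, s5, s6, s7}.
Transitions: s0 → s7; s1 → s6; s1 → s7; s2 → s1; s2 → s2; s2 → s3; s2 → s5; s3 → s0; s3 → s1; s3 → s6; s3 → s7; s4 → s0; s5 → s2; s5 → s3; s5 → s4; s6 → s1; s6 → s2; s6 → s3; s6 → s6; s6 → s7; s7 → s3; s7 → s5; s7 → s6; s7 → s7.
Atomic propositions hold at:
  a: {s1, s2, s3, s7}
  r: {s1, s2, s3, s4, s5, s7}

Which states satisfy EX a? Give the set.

{s0, s1, s2, s3, s5, s6, s7}

Sat(EX a) = {s : some successor in {s1, s2, s3, s7}} = {s0, s1, s2, s3, s5, s6, s7}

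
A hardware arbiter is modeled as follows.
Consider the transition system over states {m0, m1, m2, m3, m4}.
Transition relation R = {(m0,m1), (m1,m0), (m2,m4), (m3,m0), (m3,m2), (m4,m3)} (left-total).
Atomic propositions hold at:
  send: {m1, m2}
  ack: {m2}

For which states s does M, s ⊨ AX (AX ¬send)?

{m0, m2}

Sat(¬send) = {m0, m3, m4}
Sat(AX ¬send) = {s : every successor in {m0, m3, m4}} = {m1, m2, m4}
Sat(AX (AX ¬send)) = {s : every successor in {m1, m2, m4}} = {m0, m2}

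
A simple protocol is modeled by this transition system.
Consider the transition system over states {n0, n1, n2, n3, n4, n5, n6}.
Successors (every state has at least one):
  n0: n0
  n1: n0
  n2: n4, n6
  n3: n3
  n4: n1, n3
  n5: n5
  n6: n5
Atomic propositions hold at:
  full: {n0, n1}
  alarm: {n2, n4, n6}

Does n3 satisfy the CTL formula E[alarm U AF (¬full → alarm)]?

Sat(¬full) = {n2, n3, n4, n5, n6}
Sat(¬full → alarm) = {n0, n1, n2, n4, n6}
AF (¬full → alarm): least fixpoint, start Z0 = {n0, n1, n2, n4, n6}, add states with every successor in Z. Already a fixed point.
Sat(AF (¬full → alarm)) = {n0, n1, n2, n4, n6}
E[alarm U AF (¬full → alarm)]: least fixpoint, start Z0 = Sat(AF (¬full → alarm)) = {n0, n1, n2, n4, n6}, add states in Sat(alarm) with some successor in Z. Already a fixed point.
Sat(E[alarm U AF (¬full → alarm)]) = {n0, n1, n2, n4, n6}
n3 ∉ Sat(E[alarm U AF (¬full → alarm)]) = {n0, n1, n2, n4, n6}, so the formula does not hold at n3.

No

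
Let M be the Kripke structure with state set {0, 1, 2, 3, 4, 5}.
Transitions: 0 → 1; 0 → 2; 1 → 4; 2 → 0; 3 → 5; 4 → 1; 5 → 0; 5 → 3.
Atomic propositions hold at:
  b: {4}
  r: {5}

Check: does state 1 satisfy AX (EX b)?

No

Sat(EX b) = {s : some successor in {4}} = {1}
Sat(AX (EX b)) = {s : every successor in {1}} = {4}
1 ∉ Sat(AX (EX b)) = {4}, so the formula does not hold at 1.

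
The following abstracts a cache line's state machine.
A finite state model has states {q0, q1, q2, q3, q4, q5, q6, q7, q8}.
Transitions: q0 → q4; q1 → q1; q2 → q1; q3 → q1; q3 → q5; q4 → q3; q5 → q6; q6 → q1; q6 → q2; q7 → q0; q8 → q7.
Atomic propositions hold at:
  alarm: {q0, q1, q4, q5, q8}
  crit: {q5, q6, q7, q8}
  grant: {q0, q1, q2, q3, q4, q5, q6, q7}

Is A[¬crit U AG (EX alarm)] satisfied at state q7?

No

Sat(¬crit) = {q0, q1, q2, q3, q4}
Sat(EX alarm) = {s : some successor in {q0, q1, q4, q5, q8}} = {q0, q1, q2, q3, q6, q7}
AG (EX alarm): greatest fixpoint, start Z0 = {q0, q1, q2, q3, q6, q7}, keep only states in Sat with every successor in Z. Z1 = {q1, q2, q6, q7}; Z2 = {q1, q2, q6}; fixed.
Sat(AG (EX alarm)) = {q1, q2, q6}
A[¬crit U AG (EX alarm)]: least fixpoint, start Z0 = Sat(AG (EX alarm)) = {q1, q2, q6}, add states in Sat(¬crit) with every successor in Z. Already a fixed point.
Sat(A[¬crit U AG (EX alarm)]) = {q1, q2, q6}
q7 ∉ Sat(A[¬crit U AG (EX alarm)]) = {q1, q2, q6}, so the formula does not hold at q7.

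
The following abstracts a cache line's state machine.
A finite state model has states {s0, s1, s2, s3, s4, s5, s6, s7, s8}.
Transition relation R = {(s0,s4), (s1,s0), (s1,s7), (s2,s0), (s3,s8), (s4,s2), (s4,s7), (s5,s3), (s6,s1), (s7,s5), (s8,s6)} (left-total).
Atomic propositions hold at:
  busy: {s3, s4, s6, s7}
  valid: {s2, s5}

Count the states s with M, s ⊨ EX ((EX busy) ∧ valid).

Sat(EX busy) = {s : some successor in {s3, s4, s6, s7}} = {s0, s1, s4, s5, s8}
Sat((EX busy) ∧ valid) = {s5}
Sat(EX ((EX busy) ∧ valid)) = {s : some successor in {s5}} = {s7}
|Sat(EX ((EX busy) ∧ valid))| = |{s7}| = 1.

1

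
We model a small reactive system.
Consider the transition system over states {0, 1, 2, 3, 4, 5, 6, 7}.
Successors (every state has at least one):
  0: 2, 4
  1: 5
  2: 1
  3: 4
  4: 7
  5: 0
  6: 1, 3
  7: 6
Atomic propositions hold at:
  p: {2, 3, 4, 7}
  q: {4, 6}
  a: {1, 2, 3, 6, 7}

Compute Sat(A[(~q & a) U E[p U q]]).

Sat(~q) = {0, 1, 2, 3, 5, 7}
Sat(~q & a) = {1, 2, 3, 7}
E[p U q]: least fixpoint, start Z0 = Sat(q) = {4, 6}, add states in Sat(p) with some successor in Z. Z1 = {3, 4, 6, 7}; fixed.
Sat(E[p U q]) = {3, 4, 6, 7}
A[(~q & a) U E[p U q]]: least fixpoint, start Z0 = Sat(E[p U q]) = {3, 4, 6, 7}, add states in Sat(~q & a) with every successor in Z. Already a fixed point.
Sat(A[(~q & a) U E[p U q]]) = {3, 4, 6, 7}

{3, 4, 6, 7}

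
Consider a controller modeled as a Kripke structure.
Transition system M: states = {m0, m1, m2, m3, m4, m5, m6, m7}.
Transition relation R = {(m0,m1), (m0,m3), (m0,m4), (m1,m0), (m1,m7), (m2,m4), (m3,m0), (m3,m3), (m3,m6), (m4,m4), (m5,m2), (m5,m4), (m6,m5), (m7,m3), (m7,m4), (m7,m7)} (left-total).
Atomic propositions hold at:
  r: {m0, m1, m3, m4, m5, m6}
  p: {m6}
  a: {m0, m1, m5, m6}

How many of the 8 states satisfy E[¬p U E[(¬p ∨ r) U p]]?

Sat(¬p) = {m0, m1, m2, m3, m4, m5, m7}
Sat(¬p ∨ r) = {m0, m1, m2, m3, m4, m5, m6, m7}
E[(¬p ∨ r) U p]: least fixpoint, start Z0 = Sat(p) = {m6}, add states in Sat(¬p ∨ r) with some successor in Z. Z1 = {m3, m6}; Z2 = {m0, m3, m6, m7}; Z3 = {m0, m1, m3, m6, m7}; fixed.
Sat(E[(¬p ∨ r) U p]) = {m0, m1, m3, m6, m7}
E[¬p U E[(¬p ∨ r) U p]]: least fixpoint, start Z0 = Sat(E[(¬p ∨ r) U p]) = {m0, m1, m3, m6, m7}, add states in Sat(¬p) with some successor in Z. Already a fixed point.
Sat(E[¬p U E[(¬p ∨ r) U p]]) = {m0, m1, m3, m6, m7}
|Sat(E[¬p U E[(¬p ∨ r) U p]])| = |{m0, m1, m3, m6, m7}| = 5.

5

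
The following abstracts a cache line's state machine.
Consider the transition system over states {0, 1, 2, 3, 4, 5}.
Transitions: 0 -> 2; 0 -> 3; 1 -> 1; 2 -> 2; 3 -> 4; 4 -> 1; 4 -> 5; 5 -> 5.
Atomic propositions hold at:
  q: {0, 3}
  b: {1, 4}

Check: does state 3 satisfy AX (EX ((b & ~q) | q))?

Yes

Sat(~q) = {1, 2, 4, 5}
Sat(b & ~q) = {1, 4}
Sat((b & ~q) | q) = {0, 1, 3, 4}
Sat(EX ((b & ~q) | q)) = {s : some successor in {0, 1, 3, 4}} = {0, 1, 3, 4}
Sat(AX (EX ((b & ~q) | q))) = {s : every successor in {0, 1, 3, 4}} = {1, 3}
3 ∈ Sat(AX (EX ((b & ~q) | q))) = {1, 3}, so the formula holds at 3.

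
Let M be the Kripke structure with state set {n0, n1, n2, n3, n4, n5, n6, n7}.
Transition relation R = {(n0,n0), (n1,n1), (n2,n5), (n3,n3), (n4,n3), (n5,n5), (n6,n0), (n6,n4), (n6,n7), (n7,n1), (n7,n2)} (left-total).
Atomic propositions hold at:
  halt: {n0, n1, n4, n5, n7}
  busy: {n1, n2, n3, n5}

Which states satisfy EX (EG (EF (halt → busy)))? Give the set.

{n1, n2, n3, n4, n5, n6, n7}

Sat(halt → busy) = {n1, n2, n3, n5, n6}
EF (halt → busy): least fixpoint, start Z0 = {n1, n2, n3, n5, n6}, add states with some successor in Z. Z1 = {n1, n2, n3, n4, n5, n6, n7}; fixed.
Sat(EF (halt → busy)) = {n1, n2, n3, n4, n5, n6, n7}
EG (EF (halt → busy)): greatest fixpoint, start Z0 = {n1, n2, n3, n4, n5, n6, n7}, keep only states in Sat with some successor in Z. Already a fixed point.
Sat(EG (EF (halt → busy))) = {n1, n2, n3, n4, n5, n6, n7}
Sat(EX (EG (EF (halt → busy)))) = {s : some successor in {n1, n2, n3, n4, n5, n6, n7}} = {n1, n2, n3, n4, n5, n6, n7}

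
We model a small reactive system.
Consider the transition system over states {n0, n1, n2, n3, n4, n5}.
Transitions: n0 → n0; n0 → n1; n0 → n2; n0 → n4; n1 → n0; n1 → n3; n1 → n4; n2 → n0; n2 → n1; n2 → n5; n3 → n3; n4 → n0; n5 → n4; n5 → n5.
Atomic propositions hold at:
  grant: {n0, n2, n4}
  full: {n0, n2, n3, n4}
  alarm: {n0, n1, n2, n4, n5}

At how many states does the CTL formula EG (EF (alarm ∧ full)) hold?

5

Sat(alarm ∧ full) = {n0, n2, n4}
EF (alarm ∧ full): least fixpoint, start Z0 = {n0, n2, n4}, add states with some successor in Z. Z1 = {n0, n1, n2, n4, n5}; fixed.
Sat(EF (alarm ∧ full)) = {n0, n1, n2, n4, n5}
EG (EF (alarm ∧ full)): greatest fixpoint, start Z0 = {n0, n1, n2, n4, n5}, keep only states in Sat with some successor in Z. Already a fixed point.
Sat(EG (EF (alarm ∧ full))) = {n0, n1, n2, n4, n5}
|Sat(EG (EF (alarm ∧ full)))| = |{n0, n1, n2, n4, n5}| = 5.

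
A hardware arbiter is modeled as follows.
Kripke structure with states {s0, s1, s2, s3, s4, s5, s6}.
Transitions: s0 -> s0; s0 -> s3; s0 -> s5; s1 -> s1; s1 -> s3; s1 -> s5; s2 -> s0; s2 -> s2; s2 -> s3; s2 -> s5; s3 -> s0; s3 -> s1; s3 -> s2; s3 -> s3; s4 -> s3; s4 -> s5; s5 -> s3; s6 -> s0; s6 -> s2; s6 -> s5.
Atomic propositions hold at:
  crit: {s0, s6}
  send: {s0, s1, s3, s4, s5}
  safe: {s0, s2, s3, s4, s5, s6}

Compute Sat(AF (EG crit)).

EG crit: greatest fixpoint, start Z0 = {s0, s6}, keep only states in Sat with some successor in Z. Already a fixed point.
Sat(EG crit) = {s0, s6}
AF (EG crit): least fixpoint, start Z0 = {s0, s6}, add states with every successor in Z. Already a fixed point.
Sat(AF (EG crit)) = {s0, s6}

{s0, s6}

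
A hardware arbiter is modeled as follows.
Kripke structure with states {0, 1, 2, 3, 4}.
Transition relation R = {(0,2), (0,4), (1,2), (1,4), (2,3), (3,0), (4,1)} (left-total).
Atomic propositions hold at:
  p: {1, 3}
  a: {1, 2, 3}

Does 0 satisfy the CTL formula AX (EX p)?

Sat(EX p) = {s : some successor in {1, 3}} = {2, 4}
Sat(AX (EX p)) = {s : every successor in {2, 4}} = {0, 1}
0 ∈ Sat(AX (EX p)) = {0, 1}, so the formula holds at 0.

Yes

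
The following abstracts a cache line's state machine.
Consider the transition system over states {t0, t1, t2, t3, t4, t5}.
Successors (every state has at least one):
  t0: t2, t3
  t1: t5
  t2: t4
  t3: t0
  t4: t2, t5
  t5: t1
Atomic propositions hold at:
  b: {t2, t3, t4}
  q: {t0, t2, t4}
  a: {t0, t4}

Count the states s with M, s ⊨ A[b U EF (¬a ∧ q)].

Sat(¬a) = {t1, t2, t3, t5}
Sat(¬a ∧ q) = {t2}
EF (¬a ∧ q): least fixpoint, start Z0 = {t2}, add states with some successor in Z. Z1 = {t0, t2, t4}; Z2 = {t0, t2, t3, t4}; fixed.
Sat(EF (¬a ∧ q)) = {t0, t2, t3, t4}
A[b U EF (¬a ∧ q)]: least fixpoint, start Z0 = Sat(EF (¬a ∧ q)) = {t0, t2, t3, t4}, add states in Sat(b) with every successor in Z. Already a fixed point.
Sat(A[b U EF (¬a ∧ q)]) = {t0, t2, t3, t4}
|Sat(A[b U EF (¬a ∧ q)])| = |{t0, t2, t3, t4}| = 4.

4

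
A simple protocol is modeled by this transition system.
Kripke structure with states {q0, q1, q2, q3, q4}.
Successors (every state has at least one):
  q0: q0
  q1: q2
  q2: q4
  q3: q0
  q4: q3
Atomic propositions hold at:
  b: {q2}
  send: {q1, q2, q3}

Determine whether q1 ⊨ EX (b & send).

Yes

Sat(b & send) = {q2}
Sat(EX (b & send)) = {s : some successor in {q2}} = {q1}
q1 ∈ Sat(EX (b & send)) = {q1}, so the formula holds at q1.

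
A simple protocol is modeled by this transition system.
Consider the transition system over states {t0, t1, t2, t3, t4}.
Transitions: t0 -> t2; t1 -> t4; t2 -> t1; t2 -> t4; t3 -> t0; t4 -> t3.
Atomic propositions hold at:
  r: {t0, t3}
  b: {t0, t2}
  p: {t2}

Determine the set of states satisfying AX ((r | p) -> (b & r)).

{t1, t2, t3}

Sat(r | p) = {t0, t2, t3}
Sat(b & r) = {t0}
Sat((r | p) -> (b & r)) = {t0, t1, t4}
Sat(AX ((r | p) -> (b & r))) = {s : every successor in {t0, t1, t4}} = {t1, t2, t3}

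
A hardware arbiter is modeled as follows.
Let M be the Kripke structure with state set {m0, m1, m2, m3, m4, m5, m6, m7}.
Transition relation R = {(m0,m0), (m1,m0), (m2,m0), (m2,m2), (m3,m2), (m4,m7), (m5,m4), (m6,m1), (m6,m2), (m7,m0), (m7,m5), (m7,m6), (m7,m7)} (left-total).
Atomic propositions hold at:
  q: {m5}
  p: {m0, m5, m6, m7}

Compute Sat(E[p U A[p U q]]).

{m5, m7}

A[p U q]: least fixpoint, start Z0 = Sat(q) = {m5}, add states in Sat(p) with every successor in Z. Already a fixed point.
Sat(A[p U q]) = {m5}
E[p U A[p U q]]: least fixpoint, start Z0 = Sat(A[p U q]) = {m5}, add states in Sat(p) with some successor in Z. Z1 = {m5, m7}; fixed.
Sat(E[p U A[p U q]]) = {m5, m7}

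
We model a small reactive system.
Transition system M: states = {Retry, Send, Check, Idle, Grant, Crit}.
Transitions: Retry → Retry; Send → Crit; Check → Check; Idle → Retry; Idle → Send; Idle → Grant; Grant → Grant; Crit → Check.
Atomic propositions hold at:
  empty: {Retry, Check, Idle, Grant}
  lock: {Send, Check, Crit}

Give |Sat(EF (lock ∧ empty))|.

4

Sat(lock ∧ empty) = {Check}
EF (lock ∧ empty): least fixpoint, start Z0 = {Check}, add states with some successor in Z. Z1 = {Check, Crit}; Z2 = {Send, Check, Crit}; Z3 = {Send, Check, Idle, Crit}; fixed.
Sat(EF (lock ∧ empty)) = {Send, Check, Idle, Crit}
|Sat(EF (lock ∧ empty))| = |{Send, Check, Idle, Crit}| = 4.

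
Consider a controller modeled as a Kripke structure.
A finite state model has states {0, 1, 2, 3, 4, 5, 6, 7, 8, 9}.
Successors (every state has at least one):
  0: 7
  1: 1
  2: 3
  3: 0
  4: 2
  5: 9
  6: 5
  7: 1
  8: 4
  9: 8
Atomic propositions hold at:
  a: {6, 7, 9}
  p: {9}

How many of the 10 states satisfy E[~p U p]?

3

Sat(~p) = {0, 1, 2, 3, 4, 5, 6, 7, 8}
E[~p U p]: least fixpoint, start Z0 = Sat(p) = {9}, add states in Sat(~p) with some successor in Z. Z1 = {5, 9}; Z2 = {5, 6, 9}; fixed.
Sat(E[~p U p]) = {5, 6, 9}
|Sat(E[~p U p])| = |{5, 6, 9}| = 3.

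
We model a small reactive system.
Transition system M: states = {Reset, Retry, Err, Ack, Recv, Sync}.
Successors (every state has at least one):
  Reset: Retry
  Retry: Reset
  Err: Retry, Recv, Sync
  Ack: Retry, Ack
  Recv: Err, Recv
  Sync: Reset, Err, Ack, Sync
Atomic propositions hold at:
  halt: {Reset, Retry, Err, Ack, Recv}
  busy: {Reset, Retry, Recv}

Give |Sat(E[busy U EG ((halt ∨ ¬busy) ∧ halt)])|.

Sat(¬busy) = {Err, Ack, Sync}
Sat(halt ∨ ¬busy) = {Reset, Retry, Err, Ack, Recv, Sync}
Sat((halt ∨ ¬busy) ∧ halt) = {Reset, Retry, Err, Ack, Recv}
EG ((halt ∨ ¬busy) ∧ halt): greatest fixpoint, start Z0 = {Reset, Retry, Err, Ack, Recv}, keep only states in Sat with some successor in Z. Already a fixed point.
Sat(EG ((halt ∨ ¬busy) ∧ halt)) = {Reset, Retry, Err, Ack, Recv}
E[busy U EG ((halt ∨ ¬busy) ∧ halt)]: least fixpoint, start Z0 = Sat(EG ((halt ∨ ¬busy) ∧ halt)) = {Reset, Retry, Err, Ack, Recv}, add states in Sat(busy) with some successor in Z. Already a fixed point.
Sat(E[busy U EG ((halt ∨ ¬busy) ∧ halt)]) = {Reset, Retry, Err, Ack, Recv}
|Sat(E[busy U EG ((halt ∨ ¬busy) ∧ halt)])| = |{Reset, Retry, Err, Ack, Recv}| = 5.

5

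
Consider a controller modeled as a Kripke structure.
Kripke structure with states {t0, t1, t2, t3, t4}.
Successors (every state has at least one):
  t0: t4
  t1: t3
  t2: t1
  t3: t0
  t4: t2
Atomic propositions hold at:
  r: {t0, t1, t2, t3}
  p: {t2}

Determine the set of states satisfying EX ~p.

Sat(~p) = {t0, t1, t3, t4}
Sat(EX ~p) = {s : some successor in {t0, t1, t3, t4}} = {t0, t1, t2, t3}

{t0, t1, t2, t3}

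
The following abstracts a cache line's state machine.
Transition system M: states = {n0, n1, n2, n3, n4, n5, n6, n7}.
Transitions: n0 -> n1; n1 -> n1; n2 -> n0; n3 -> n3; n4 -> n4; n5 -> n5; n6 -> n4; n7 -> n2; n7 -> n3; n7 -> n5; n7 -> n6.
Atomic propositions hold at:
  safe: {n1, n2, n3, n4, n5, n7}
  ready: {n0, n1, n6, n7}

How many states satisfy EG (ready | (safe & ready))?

2

Sat(safe & ready) = {n1, n7}
Sat(ready | (safe & ready)) = {n0, n1, n6, n7}
EG (ready | (safe & ready)): greatest fixpoint, start Z0 = {n0, n1, n6, n7}, keep only states in Sat with some successor in Z. Z1 = {n0, n1, n7}; Z2 = {n0, n1}; fixed.
Sat(EG (ready | (safe & ready))) = {n0, n1}
|Sat(EG (ready | (safe & ready)))| = |{n0, n1}| = 2.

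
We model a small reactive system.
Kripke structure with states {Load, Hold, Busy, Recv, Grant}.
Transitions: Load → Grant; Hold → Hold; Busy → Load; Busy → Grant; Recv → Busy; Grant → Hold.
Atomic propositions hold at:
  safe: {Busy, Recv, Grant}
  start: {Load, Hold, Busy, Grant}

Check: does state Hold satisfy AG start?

Yes

AG start: greatest fixpoint, start Z0 = {Load, Hold, Busy, Grant}, keep only states in Sat with every successor in Z. Already a fixed point.
Sat(AG start) = {Load, Hold, Busy, Grant}
Hold ∈ Sat(AG start) = {Load, Hold, Busy, Grant}, so the formula holds at Hold.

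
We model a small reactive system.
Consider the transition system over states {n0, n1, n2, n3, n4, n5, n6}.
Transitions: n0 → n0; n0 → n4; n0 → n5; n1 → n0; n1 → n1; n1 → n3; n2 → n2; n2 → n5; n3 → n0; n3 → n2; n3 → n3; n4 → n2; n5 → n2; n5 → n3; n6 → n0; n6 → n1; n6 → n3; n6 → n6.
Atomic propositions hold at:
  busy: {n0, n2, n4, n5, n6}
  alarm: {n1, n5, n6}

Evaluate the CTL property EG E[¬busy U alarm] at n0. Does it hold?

No

Sat(¬busy) = {n1, n3}
E[¬busy U alarm]: least fixpoint, start Z0 = Sat(alarm) = {n1, n5, n6}, add states in Sat(¬busy) with some successor in Z. Already a fixed point.
Sat(E[¬busy U alarm]) = {n1, n5, n6}
EG E[¬busy U alarm]: greatest fixpoint, start Z0 = {n1, n5, n6}, keep only states in Sat with some successor in Z. Z1 = {n1, n6}; fixed.
Sat(EG E[¬busy U alarm]) = {n1, n6}
n0 ∉ Sat(EG E[¬busy U alarm]) = {n1, n6}, so the formula does not hold at n0.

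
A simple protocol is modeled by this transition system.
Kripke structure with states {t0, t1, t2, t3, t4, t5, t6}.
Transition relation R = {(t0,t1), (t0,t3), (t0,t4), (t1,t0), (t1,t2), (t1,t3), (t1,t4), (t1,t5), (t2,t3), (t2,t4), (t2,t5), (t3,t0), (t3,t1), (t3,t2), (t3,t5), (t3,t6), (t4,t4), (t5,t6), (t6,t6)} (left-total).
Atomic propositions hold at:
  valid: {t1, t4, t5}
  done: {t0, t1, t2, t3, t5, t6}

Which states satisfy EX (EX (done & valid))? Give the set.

Sat(done & valid) = {t1, t5}
Sat(EX (done & valid)) = {s : some successor in {t1, t5}} = {t0, t1, t2, t3}
Sat(EX (EX (done & valid))) = {s : some successor in {t0, t1, t2, t3}} = {t0, t1, t2, t3}

{t0, t1, t2, t3}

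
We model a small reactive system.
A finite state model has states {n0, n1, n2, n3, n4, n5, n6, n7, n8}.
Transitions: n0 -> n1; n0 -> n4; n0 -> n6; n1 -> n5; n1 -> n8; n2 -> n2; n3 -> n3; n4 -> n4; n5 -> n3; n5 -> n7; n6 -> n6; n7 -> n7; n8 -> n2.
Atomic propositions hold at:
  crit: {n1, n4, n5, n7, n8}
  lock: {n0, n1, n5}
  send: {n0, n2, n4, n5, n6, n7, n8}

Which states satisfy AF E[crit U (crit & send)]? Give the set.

{n1, n4, n5, n7, n8}

Sat(crit & send) = {n4, n5, n7, n8}
E[crit U (crit & send)]: least fixpoint, start Z0 = Sat((crit & send)) = {n4, n5, n7, n8}, add states in Sat(crit) with some successor in Z. Z1 = {n1, n4, n5, n7, n8}; fixed.
Sat(E[crit U (crit & send)]) = {n1, n4, n5, n7, n8}
AF E[crit U (crit & send)]: least fixpoint, start Z0 = {n1, n4, n5, n7, n8}, add states with every successor in Z. Already a fixed point.
Sat(AF E[crit U (crit & send)]) = {n1, n4, n5, n7, n8}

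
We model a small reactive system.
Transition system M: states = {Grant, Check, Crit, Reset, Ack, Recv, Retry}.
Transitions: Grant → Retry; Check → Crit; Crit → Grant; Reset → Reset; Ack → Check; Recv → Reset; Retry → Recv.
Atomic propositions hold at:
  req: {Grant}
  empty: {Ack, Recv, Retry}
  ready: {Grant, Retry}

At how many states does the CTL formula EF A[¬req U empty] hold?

Sat(¬req) = {Check, Crit, Reset, Ack, Recv, Retry}
A[¬req U empty]: least fixpoint, start Z0 = Sat(empty) = {Ack, Recv, Retry}, add states in Sat(¬req) with every successor in Z. Already a fixed point.
Sat(A[¬req U empty]) = {Ack, Recv, Retry}
EF A[¬req U empty]: least fixpoint, start Z0 = {Ack, Recv, Retry}, add states with some successor in Z. Z1 = {Grant, Ack, Recv, Retry}; Z2 = {Grant, Crit, Ack, Recv, Retry}; Z3 = {Grant, Check, Crit, Ack, Recv, Retry}; fixed.
Sat(EF A[¬req U empty]) = {Grant, Check, Crit, Ack, Recv, Retry}
|Sat(EF A[¬req U empty])| = |{Grant, Check, Crit, Ack, Recv, Retry}| = 6.

6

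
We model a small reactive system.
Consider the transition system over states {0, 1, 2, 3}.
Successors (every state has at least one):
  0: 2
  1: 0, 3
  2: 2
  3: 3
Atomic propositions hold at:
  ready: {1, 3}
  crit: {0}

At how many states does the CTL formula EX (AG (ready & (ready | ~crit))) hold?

2

Sat(~crit) = {1, 2, 3}
Sat(ready | ~crit) = {1, 2, 3}
Sat(ready & (ready | ~crit)) = {1, 3}
AG (ready & (ready | ~crit)): greatest fixpoint, start Z0 = {1, 3}, keep only states in Sat with every successor in Z. Z1 = {3}; fixed.
Sat(AG (ready & (ready | ~crit))) = {3}
Sat(EX (AG (ready & (ready | ~crit)))) = {s : some successor in {3}} = {1, 3}
|Sat(EX (AG (ready & (ready | ~crit))))| = |{1, 3}| = 2.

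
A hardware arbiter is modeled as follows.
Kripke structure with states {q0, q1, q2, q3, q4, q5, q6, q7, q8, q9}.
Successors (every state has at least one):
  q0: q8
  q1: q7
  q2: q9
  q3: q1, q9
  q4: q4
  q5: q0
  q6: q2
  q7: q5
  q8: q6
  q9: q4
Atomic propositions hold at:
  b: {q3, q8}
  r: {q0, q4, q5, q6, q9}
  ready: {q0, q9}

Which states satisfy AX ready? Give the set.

Sat(AX ready) = {s : every successor in {q0, q9}} = {q2, q5}

{q2, q5}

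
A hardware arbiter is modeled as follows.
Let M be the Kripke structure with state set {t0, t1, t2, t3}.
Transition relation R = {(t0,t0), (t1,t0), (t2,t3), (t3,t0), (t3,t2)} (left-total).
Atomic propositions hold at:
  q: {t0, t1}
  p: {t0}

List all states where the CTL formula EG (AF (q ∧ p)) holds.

{t0, t1}

Sat(q ∧ p) = {t0}
AF (q ∧ p): least fixpoint, start Z0 = {t0}, add states with every successor in Z. Z1 = {t0, t1}; fixed.
Sat(AF (q ∧ p)) = {t0, t1}
EG (AF (q ∧ p)): greatest fixpoint, start Z0 = {t0, t1}, keep only states in Sat with some successor in Z. Already a fixed point.
Sat(EG (AF (q ∧ p))) = {t0, t1}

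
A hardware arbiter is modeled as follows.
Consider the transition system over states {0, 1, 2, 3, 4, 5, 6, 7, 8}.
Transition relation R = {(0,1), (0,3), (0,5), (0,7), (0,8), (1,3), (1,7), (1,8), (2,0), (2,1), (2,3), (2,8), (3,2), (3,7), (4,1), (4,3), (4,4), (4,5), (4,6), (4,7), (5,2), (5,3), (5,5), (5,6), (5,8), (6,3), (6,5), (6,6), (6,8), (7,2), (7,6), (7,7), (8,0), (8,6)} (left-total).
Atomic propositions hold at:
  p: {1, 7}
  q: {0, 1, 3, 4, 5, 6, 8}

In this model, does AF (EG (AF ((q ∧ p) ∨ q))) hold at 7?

No

Sat(q ∧ p) = {1}
Sat((q ∧ p) ∨ q) = {0, 1, 3, 4, 5, 6, 8}
AF ((q ∧ p) ∨ q): least fixpoint, start Z0 = {0, 1, 3, 4, 5, 6, 8}, add states with every successor in Z. Z1 = {0, 1, 2, 3, 4, 5, 6, 8}; fixed.
Sat(AF ((q ∧ p) ∨ q)) = {0, 1, 2, 3, 4, 5, 6, 8}
EG (AF ((q ∧ p) ∨ q)): greatest fixpoint, start Z0 = {0, 1, 2, 3, 4, 5, 6, 8}, keep only states in Sat with some successor in Z. Already a fixed point.
Sat(EG (AF ((q ∧ p) ∨ q))) = {0, 1, 2, 3, 4, 5, 6, 8}
AF (EG (AF ((q ∧ p) ∨ q))): least fixpoint, start Z0 = {0, 1, 2, 3, 4, 5, 6, 8}, add states with every successor in Z. Already a fixed point.
Sat(AF (EG (AF ((q ∧ p) ∨ q)))) = {0, 1, 2, 3, 4, 5, 6, 8}
7 ∉ Sat(AF (EG (AF ((q ∧ p) ∨ q)))) = {0, 1, 2, 3, 4, 5, 6, 8}, so the formula does not hold at 7.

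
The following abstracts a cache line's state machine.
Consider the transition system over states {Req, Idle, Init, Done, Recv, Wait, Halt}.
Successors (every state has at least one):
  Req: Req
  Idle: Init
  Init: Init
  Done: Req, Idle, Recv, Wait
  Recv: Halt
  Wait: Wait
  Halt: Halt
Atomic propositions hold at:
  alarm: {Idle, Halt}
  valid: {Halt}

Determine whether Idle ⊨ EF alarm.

Yes

EF alarm: least fixpoint, start Z0 = {Idle, Halt}, add states with some successor in Z. Z1 = {Idle, Done, Recv, Halt}; fixed.
Sat(EF alarm) = {Idle, Done, Recv, Halt}
Idle ∈ Sat(EF alarm) = {Idle, Done, Recv, Halt}, so the formula holds at Idle.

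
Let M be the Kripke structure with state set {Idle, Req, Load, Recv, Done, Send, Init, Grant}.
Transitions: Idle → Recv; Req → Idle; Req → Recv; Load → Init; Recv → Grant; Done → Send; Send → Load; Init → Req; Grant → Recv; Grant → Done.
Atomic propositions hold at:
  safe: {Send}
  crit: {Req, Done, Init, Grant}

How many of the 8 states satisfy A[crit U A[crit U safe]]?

2

A[crit U safe]: least fixpoint, start Z0 = Sat(safe) = {Send}, add states in Sat(crit) with every successor in Z. Z1 = {Done, Send}; fixed.
Sat(A[crit U safe]) = {Done, Send}
A[crit U A[crit U safe]]: least fixpoint, start Z0 = Sat(A[crit U safe]) = {Done, Send}, add states in Sat(crit) with every successor in Z. Already a fixed point.
Sat(A[crit U A[crit U safe]]) = {Done, Send}
|Sat(A[crit U A[crit U safe]])| = |{Done, Send}| = 2.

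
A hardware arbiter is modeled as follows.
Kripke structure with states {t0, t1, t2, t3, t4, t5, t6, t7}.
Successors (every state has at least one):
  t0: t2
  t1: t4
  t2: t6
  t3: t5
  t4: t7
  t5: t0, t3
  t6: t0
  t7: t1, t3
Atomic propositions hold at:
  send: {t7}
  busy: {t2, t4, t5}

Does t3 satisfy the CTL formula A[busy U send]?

No

A[busy U send]: least fixpoint, start Z0 = Sat(send) = {t7}, add states in Sat(busy) with every successor in Z. Z1 = {t4, t7}; fixed.
Sat(A[busy U send]) = {t4, t7}
t3 ∉ Sat(A[busy U send]) = {t4, t7}, so the formula does not hold at t3.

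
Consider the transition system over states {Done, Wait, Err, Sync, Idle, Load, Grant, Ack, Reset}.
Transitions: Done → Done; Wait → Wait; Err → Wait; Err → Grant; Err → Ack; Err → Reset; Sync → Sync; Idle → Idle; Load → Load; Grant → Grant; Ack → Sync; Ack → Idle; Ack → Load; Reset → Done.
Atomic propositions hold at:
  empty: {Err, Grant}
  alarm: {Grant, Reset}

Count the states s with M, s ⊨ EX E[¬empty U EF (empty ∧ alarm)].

2

Sat(¬empty) = {Done, Wait, Sync, Idle, Load, Ack, Reset}
Sat(empty ∧ alarm) = {Grant}
EF (empty ∧ alarm): least fixpoint, start Z0 = {Grant}, add states with some successor in Z. Z1 = {Err, Grant}; fixed.
Sat(EF (empty ∧ alarm)) = {Err, Grant}
E[¬empty U EF (empty ∧ alarm)]: least fixpoint, start Z0 = Sat(EF (empty ∧ alarm)) = {Err, Grant}, add states in Sat(¬empty) with some successor in Z. Already a fixed point.
Sat(E[¬empty U EF (empty ∧ alarm)]) = {Err, Grant}
Sat(EX E[¬empty U EF (empty ∧ alarm)]) = {s : some successor in {Err, Grant}} = {Err, Grant}
|Sat(EX E[¬empty U EF (empty ∧ alarm)])| = |{Err, Grant}| = 2.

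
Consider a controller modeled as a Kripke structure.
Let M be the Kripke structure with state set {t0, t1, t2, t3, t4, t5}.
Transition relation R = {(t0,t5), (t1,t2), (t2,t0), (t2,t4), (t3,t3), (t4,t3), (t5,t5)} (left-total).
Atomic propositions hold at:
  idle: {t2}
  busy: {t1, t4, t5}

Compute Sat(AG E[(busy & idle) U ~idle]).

Sat(busy & idle) = ∅
Sat(~idle) = {t0, t1, t3, t4, t5}
E[(busy & idle) U ~idle]: least fixpoint, start Z0 = Sat(~idle) = {t0, t1, t3, t4, t5}, add states in Sat(busy & idle) with some successor in Z. Already a fixed point.
Sat(E[(busy & idle) U ~idle]) = {t0, t1, t3, t4, t5}
AG E[(busy & idle) U ~idle]: greatest fixpoint, start Z0 = {t0, t1, t3, t4, t5}, keep only states in Sat with every successor in Z. Z1 = {t0, t3, t4, t5}; fixed.
Sat(AG E[(busy & idle) U ~idle]) = {t0, t3, t4, t5}

{t0, t3, t4, t5}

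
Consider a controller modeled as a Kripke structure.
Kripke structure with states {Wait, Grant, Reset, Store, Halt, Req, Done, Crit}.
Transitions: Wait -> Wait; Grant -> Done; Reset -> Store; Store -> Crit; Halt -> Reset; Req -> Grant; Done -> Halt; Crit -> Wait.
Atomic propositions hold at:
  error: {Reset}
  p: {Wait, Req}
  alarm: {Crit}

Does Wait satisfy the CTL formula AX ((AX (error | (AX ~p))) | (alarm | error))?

Sat(~p) = {Grant, Reset, Store, Halt, Done, Crit}
Sat(AX ~p) = {s : every successor in {Grant, Reset, Store, Halt, Done, Crit}} = {Grant, Reset, Store, Halt, Req, Done}
Sat(error | (AX ~p)) = {Grant, Reset, Store, Halt, Req, Done}
Sat(AX (error | (AX ~p))) = {s : every successor in {Grant, Reset, Store, Halt, Req, Done}} = {Grant, Reset, Halt, Req, Done}
Sat(alarm | error) = {Reset, Crit}
Sat((AX (error | (AX ~p))) | (alarm | error)) = {Grant, Reset, Halt, Req, Done, Crit}
Sat(AX ((AX (error | (AX ~p))) | (alarm | error))) = {s : every successor in {Grant, Reset, Halt, Req, Done, Crit}} = {Grant, Store, Halt, Req, Done}
Wait ∉ Sat(AX ((AX (error | (AX ~p))) | (alarm | error))) = {Grant, Store, Halt, Req, Done}, so the formula does not hold at Wait.

No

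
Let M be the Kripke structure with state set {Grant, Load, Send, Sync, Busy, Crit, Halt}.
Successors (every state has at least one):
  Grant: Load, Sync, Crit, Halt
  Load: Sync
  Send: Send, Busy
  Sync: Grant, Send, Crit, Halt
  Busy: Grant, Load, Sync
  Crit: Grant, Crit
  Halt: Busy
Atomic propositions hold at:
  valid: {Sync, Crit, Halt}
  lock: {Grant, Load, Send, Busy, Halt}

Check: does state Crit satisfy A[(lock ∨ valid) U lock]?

Sat(lock ∨ valid) = {Grant, Load, Send, Sync, Busy, Crit, Halt}
A[(lock ∨ valid) U lock]: least fixpoint, start Z0 = Sat(lock) = {Grant, Load, Send, Busy, Halt}, add states in Sat(lock ∨ valid) with every successor in Z. Already a fixed point.
Sat(A[(lock ∨ valid) U lock]) = {Grant, Load, Send, Busy, Halt}
Crit ∉ Sat(A[(lock ∨ valid) U lock]) = {Grant, Load, Send, Busy, Halt}, so the formula does not hold at Crit.

No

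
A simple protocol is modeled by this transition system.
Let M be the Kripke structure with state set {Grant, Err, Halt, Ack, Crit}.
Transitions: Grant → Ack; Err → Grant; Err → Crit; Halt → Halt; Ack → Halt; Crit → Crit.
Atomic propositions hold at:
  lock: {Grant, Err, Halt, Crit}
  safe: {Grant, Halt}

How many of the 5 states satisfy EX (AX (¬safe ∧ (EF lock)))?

Sat(¬safe) = {Err, Ack, Crit}
EF lock: least fixpoint, start Z0 = {Grant, Err, Halt, Crit}, add states with some successor in Z. Z1 = {Grant, Err, Halt, Ack, Crit}; fixed.
Sat(EF lock) = {Grant, Err, Halt, Ack, Crit}
Sat(¬safe ∧ (EF lock)) = {Err, Ack, Crit}
Sat(AX (¬safe ∧ (EF lock))) = {s : every successor in {Err, Ack, Crit}} = {Grant, Crit}
Sat(EX (AX (¬safe ∧ (EF lock)))) = {s : some successor in {Grant, Crit}} = {Err, Crit}
|Sat(EX (AX (¬safe ∧ (EF lock))))| = |{Err, Crit}| = 2.

2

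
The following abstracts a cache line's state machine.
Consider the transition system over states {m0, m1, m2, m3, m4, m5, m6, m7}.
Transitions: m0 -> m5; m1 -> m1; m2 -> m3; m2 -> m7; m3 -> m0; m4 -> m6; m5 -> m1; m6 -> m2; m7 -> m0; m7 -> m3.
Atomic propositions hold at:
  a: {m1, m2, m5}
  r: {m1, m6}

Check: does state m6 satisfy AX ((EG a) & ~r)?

EG a: greatest fixpoint, start Z0 = {m1, m2, m5}, keep only states in Sat with some successor in Z. Z1 = {m1, m5}; fixed.
Sat(EG a) = {m1, m5}
Sat(~r) = {m0, m2, m3, m4, m5, m7}
Sat((EG a) & ~r) = {m5}
Sat(AX ((EG a) & ~r)) = {s : every successor in {m5}} = {m0}
m6 ∉ Sat(AX ((EG a) & ~r)) = {m0}, so the formula does not hold at m6.

No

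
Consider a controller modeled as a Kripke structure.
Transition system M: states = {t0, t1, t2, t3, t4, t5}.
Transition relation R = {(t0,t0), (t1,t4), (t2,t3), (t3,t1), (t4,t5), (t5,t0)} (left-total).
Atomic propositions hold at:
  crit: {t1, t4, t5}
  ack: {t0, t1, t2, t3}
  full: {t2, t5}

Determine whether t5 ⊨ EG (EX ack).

Yes

Sat(EX ack) = {s : some successor in {t0, t1, t2, t3}} = {t0, t2, t3, t5}
EG (EX ack): greatest fixpoint, start Z0 = {t0, t2, t3, t5}, keep only states in Sat with some successor in Z. Z1 = {t0, t2, t5}; Z2 = {t0, t5}; fixed.
Sat(EG (EX ack)) = {t0, t5}
t5 ∈ Sat(EG (EX ack)) = {t0, t5}, so the formula holds at t5.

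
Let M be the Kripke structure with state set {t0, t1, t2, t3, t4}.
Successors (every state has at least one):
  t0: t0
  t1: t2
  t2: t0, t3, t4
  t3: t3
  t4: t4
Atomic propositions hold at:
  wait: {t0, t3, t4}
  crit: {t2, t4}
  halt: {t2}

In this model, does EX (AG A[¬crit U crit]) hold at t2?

Sat(¬crit) = {t0, t1, t3}
A[¬crit U crit]: least fixpoint, start Z0 = Sat(crit) = {t2, t4}, add states in Sat(¬crit) with every successor in Z. Z1 = {t1, t2, t4}; fixed.
Sat(A[¬crit U crit]) = {t1, t2, t4}
AG A[¬crit U crit]: greatest fixpoint, start Z0 = {t1, t2, t4}, keep only states in Sat with every successor in Z. Z1 = {t1, t4}; Z2 = {t4}; fixed.
Sat(AG A[¬crit U crit]) = {t4}
Sat(EX (AG A[¬crit U crit])) = {s : some successor in {t4}} = {t2, t4}
t2 ∈ Sat(EX (AG A[¬crit U crit])) = {t2, t4}, so the formula holds at t2.

Yes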